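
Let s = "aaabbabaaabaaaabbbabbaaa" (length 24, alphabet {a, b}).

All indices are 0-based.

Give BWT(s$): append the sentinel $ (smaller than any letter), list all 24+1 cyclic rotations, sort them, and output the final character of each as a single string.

aaabbb$aaaaabbaabaabbaaba

rank  rotation                   last
    0  $aaabbabaaabaaaabbbabbaaa  a
    1  a$aaabbabaaabaaaabbbabbaa  a
    2  aa$aaabbabaaabaaaabbbabba  a
    3  aaa$aaabbabaaabaaaabbbabb  b
    4  aaaabbbabbaaa$aaabbabaaab  b
    5  aaabaaaabbbabbaaa$aaabbab  b
    6  aaabbabaaabaaaabbbabbaaa$  $
    7  aaabbbabbaaa$aaabbabaaaba  a
    8  aabaaaabbbabbaaa$aaabbaba  a
    9  aabbabaaabaaaabbbabbaaa$a  a
   10  aabbbabbaaa$aaabbabaaabaa  a
   11  abaaaabbbabbaaa$aaabbabaa  a
   12  abaaabaaaabbbabbaaa$aaabb  b
   13  abbaaa$aaabbabaaabaaaabbb  b
   14  abbabaaabaaaabbbabbaaa$aa  a
   15  abbbabbaaa$aaabbabaaabaaa  a
   16  baaa$aaabbabaaabaaaabbbab  b
   17  baaaabbbabbaaa$aaabbabaaa  a
   18  baaabaaaabbbabbaaa$aaabba  a
   19  babaaabaaaabbbabbaaa$aaab  b
   20  babbaaa$aaabbabaaabaaaabb  b
   21  bbaaa$aaabbabaaabaaaabbba  a
   22  bbabaaabaaaabbbabbaaa$aaa  a
   23  bbabbaaa$aaabbabaaabaaaab  b
   24  bbbabbaaa$aaabbabaaabaaaa  a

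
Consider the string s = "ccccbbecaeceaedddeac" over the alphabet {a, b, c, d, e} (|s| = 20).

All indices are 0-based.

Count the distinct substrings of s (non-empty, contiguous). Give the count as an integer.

188

rank | idx | suffix
   0 |  18 | ac
   1 |   8 | aeceaedddeac
   2 |  12 | aedddeac
   3 |   4 | bbecaeceaedddeac
   4 |   5 | becaeceaedddeac
   5 |  19 | c
   6 |   7 | caeceaedddeac
   7 |   3 | cbbecaeceaedddeac
   8 |   2 | ccbbecaeceaedddeac
   9 |   1 | cccbbecaeceaedddeac
  10 |   0 | ccccbbecaeceaedddeac
  11 |  10 | ceaedddeac
  12 |  14 | dddeac
  13 |  15 | ddeac
  14 |  16 | deac
  15 |  17 | eac
  16 |  11 | eaedddeac
  17 |   6 | ecaeceaedddeac
  18 |   9 | eceaedddeac
  19 |  13 | edddeac

SA = [18, 8, 12, 4, 5, 19, 7, 3, 2, 1, 0, 10, 14, 15, 16, 17, 11, 6, 9, 13]
[i] adj suffixes → lcp
  [1] 18/8 → 1 ('a')
  [2] 8/12 → 2 ('ae')
  [3] 12/4 → 0 ('')
  [4] 4/5 → 1 ('b')
  [5] 5/19 → 0 ('')
  [6] 19/7 → 1 ('c')
  [7] 7/3 → 1 ('c')
  [8] 3/2 → 1 ('c')
  [9] 2/1 → 2 ('cc')
  [10] 1/0 → 3 ('ccc')
  [11] 0/10 → 1 ('c')
  [12] 10/14 → 0 ('')
  [13] 14/15 → 2 ('dd')
  [14] 15/16 → 1 ('d')
  [15] 16/17 → 0 ('')
  [16] 17/11 → 2 ('ea')
  [17] 11/6 → 1 ('e')
  [18] 6/9 → 2 ('ec')
  [19] 9/13 → 1 ('e')

n(n+1)/2 = 20·21/2 = 210
Σ LCP = 0 + 1 + 2 + 0 + 1 + 0 + 1 + 1 + 1 + 2 + 3 + 1 + 0 + 2 + 1 + 0 + 2 + 1 + 2 + 1 = 22
distinct = 210 − 22 = 188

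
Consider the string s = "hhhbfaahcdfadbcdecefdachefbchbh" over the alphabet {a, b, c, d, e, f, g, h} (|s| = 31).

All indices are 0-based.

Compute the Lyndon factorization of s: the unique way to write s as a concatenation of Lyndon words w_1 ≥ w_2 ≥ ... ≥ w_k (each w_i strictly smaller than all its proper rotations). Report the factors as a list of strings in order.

["h", "h", "h", "bf", "aahcdfadbcdecefdachefbchbh"]

emit factor 1: 'h' (i=0, period=1)
emit factor 2: 'h' (i=1, period=1)
emit factor 3: 'h' (i=2, period=1)
emit factor 4: 'bf' (i=3, period=2)
emit factor 5: 'aahcdfadbcdecefdachefbchbh' (i=5, period=26)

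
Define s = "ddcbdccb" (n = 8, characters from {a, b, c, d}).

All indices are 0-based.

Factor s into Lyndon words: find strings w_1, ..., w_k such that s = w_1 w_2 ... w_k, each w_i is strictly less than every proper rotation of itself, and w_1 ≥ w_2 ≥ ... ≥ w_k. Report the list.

emit factor 1: 'd' (i=0, period=1)
emit factor 2: 'd' (i=1, period=1)
emit factor 3: 'c' (i=2, period=1)
emit factor 4: 'bdcc' (i=3, period=4)
emit factor 5: 'b' (i=7, period=1)

["d", "d", "c", "bdcc", "b"]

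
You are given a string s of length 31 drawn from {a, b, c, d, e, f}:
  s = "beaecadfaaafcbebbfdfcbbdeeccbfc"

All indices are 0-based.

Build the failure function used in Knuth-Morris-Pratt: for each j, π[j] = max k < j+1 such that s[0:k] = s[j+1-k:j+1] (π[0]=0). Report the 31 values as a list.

π[0] = 0
j=1 s[j]='e': π[1]=0 (border '')
j=2 s[j]='a': π[2]=0 (border '')
j=3 s[j]='e': π[3]=0 (border '')
j=4 s[j]='c': π[4]=0 (border '')
j=5 s[j]='a': π[5]=0 (border '')
j=6 s[j]='d': π[6]=0 (border '')
j=7 s[j]='f': π[7]=0 (border '')
j=8 s[j]='a': π[8]=0 (border '')
j=9 s[j]='a': π[9]=0 (border '')
j=10 s[j]='a': π[10]=0 (border '')
j=11 s[j]='f': π[11]=0 (border '')
j=12 s[j]='c': π[12]=0 (border '')
j=13 s[j]='b': π[13]=1 (border 'b')
j=14 s[j]='e': π[14]=2 (border 'be')
j=15 s[j]='b': k: 2→0; π[15]=1 (border 'b')
j=16 s[j]='b': k: 1→0; π[16]=1 (border 'b')
j=17 s[j]='f': k: 1→0; π[17]=0 (border '')
j=18 s[j]='d': π[18]=0 (border '')
j=19 s[j]='f': π[19]=0 (border '')
j=20 s[j]='c': π[20]=0 (border '')
j=21 s[j]='b': π[21]=1 (border 'b')
j=22 s[j]='b': k: 1→0; π[22]=1 (border 'b')
j=23 s[j]='d': k: 1→0; π[23]=0 (border '')
j=24 s[j]='e': π[24]=0 (border '')
j=25 s[j]='e': π[25]=0 (border '')
j=26 s[j]='c': π[26]=0 (border '')
j=27 s[j]='c': π[27]=0 (border '')
j=28 s[j]='b': π[28]=1 (border 'b')
j=29 s[j]='f': k: 1→0; π[29]=0 (border '')
j=30 s[j]='c': π[30]=0 (border '')

[0, 0, 0, 0, 0, 0, 0, 0, 0, 0, 0, 0, 0, 1, 2, 1, 1, 0, 0, 0, 0, 1, 1, 0, 0, 0, 0, 0, 1, 0, 0]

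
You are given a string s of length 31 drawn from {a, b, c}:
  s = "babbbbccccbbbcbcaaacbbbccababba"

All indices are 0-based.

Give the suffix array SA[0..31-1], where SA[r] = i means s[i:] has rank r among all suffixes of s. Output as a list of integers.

[30, 16, 17, 25, 27, 1, 18, 29, 26, 0, 28, 2, 10, 20, 3, 11, 21, 4, 14, 12, 22, 5, 15, 24, 9, 19, 13, 23, 8, 7, 6]

rank | idx | suffix
   0 |  30 | a
   1 |  16 | aaacbbbccababba
   2 |  17 | aacbbbccababba
   3 |  25 | ababba
   4 |  27 | abba
   5 |   1 | abbbbccccbbbcbcaaacbbbccababba
   6 |  18 | acbbbccababba
   7 |  29 | ba
   8 |  26 | babba
   9 |   0 | babbbbccccbbbcbcaaacbbbccababba
  10 |  28 | bba
  11 |   2 | bbbbccccbbbcbcaaacbbbccababba
  12 |  10 | bbbcbcaaacbbbccababba
  13 |  20 | bbbccababba
  14 |   3 | bbbccccbbbcbcaaacbbbccababba
  15 |  11 | bbcbcaaacbbbccababba
  16 |  21 | bbccababba
  17 |   4 | bbccccbbbcbcaaacbbbccababba
  18 |  14 | bcaaacbbbccababba
  19 |  12 | bcbcaaacbbbccababba
  20 |  22 | bccababba
  21 |   5 | bccccbbbcbcaaacbbbccababba
  22 |  15 | caaacbbbccababba
  23 |  24 | cababba
  24 |   9 | cbbbcbcaaacbbbccababba
  25 |  19 | cbbbccababba
  26 |  13 | cbcaaacbbbccababba
  27 |  23 | ccababba
  28 |   8 | ccbbbcbcaaacbbbccababba
  29 |   7 | cccbbbcbcaaacbbbccababba
  30 |   6 | ccccbbbcbcaaacbbbccababba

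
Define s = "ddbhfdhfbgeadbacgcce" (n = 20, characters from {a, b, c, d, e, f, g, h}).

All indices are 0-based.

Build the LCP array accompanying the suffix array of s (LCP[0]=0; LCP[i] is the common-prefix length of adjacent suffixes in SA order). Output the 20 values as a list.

[0, 1, 0, 1, 1, 0, 1, 1, 0, 2, 1, 1, 0, 1, 0, 1, 0, 1, 0, 2]

sorted suffixes:
  #0 SA[0]=14  'acgcce'
  #1 SA[1]=11  'adbacgcce'
  #2 SA[2]=13  'bacgcce'
  #3 SA[3]=8  'bgeadbacgcce'
  #4 SA[4]=2  'bhfdhfbgeadbacgcce'
  #5 SA[5]=17  'cce'
  #6 SA[6]=18  'ce'
  #7 SA[7]=15  'cgcce'
  #8 SA[8]=12  'dbacgcce'
  #9 SA[9]=1  'dbhfdhfbgeadbacgcce'
  #10 SA[10]=0  'ddbhfdhfbgeadbacgcce'
  #11 SA[11]=5  'dhfbgeadbacgcce'
  #12 SA[12]=19  'e'
  #13 SA[13]=10  'eadbacgcce'
  #14 SA[14]=7  'fbgeadbacgcce'
  #15 SA[15]=4  'fdhfbgeadbacgcce'
  #16 SA[16]=16  'gcce'
  #17 SA[17]=9  'geadbacgcce'
  #18 SA[18]=6  'hfbgeadbacgcce'
  #19 SA[19]=3  'hfdhfbgeadbacgcce'

SA = [14, 11, 13, 8, 2, 17, 18, 15, 12, 1, 0, 5, 19, 10, 7, 4, 16, 9, 6, 3]
[i] adj suffixes → lcp
  [1] 14/11 → 1 ('a')
  [2] 11/13 → 0 ('')
  [3] 13/8 → 1 ('b')
  [4] 8/2 → 1 ('b')
  [5] 2/17 → 0 ('')
  [6] 17/18 → 1 ('c')
  [7] 18/15 → 1 ('c')
  [8] 15/12 → 0 ('')
  [9] 12/1 → 2 ('db')
  [10] 1/0 → 1 ('d')
  [11] 0/5 → 1 ('d')
  [12] 5/19 → 0 ('')
  [13] 19/10 → 1 ('e')
  [14] 10/7 → 0 ('')
  [15] 7/4 → 1 ('f')
  [16] 4/16 → 0 ('')
  [17] 16/9 → 1 ('g')
  [18] 9/6 → 0 ('')
  [19] 6/3 → 2 ('hf')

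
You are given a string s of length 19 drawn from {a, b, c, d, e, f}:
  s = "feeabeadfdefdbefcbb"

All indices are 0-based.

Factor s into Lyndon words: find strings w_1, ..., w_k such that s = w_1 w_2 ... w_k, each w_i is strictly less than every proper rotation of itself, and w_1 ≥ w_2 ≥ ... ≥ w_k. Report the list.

["f", "e", "e", "abeadfdefdbefcbb"]

emit factor 1: 'f' (i=0, period=1)
emit factor 2: 'e' (i=1, period=1)
emit factor 3: 'e' (i=2, period=1)
emit factor 4: 'abeadfdefdbefcbb' (i=3, period=16)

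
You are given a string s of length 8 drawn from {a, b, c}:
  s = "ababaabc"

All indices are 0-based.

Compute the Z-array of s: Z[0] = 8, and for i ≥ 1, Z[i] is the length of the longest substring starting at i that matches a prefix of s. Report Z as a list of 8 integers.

[8, 0, 3, 0, 1, 2, 0, 0]

Z[0]=8
i=1: fresh scan; Z[1]=0
i=2: fresh scan; Z[2]=3 scan→box=[2,5)
i=3: min(r-i=2, Z[1]=0)=0; Z[3]=0
i=4: min(r-i=1, Z[2]=3)=1; Z[4]=1
i=5: fresh scan; Z[5]=2 scan→box=[5,7)
i=6: min(r-i=1, Z[1]=0)=0; Z[6]=0
i=7: fresh scan; Z[7]=0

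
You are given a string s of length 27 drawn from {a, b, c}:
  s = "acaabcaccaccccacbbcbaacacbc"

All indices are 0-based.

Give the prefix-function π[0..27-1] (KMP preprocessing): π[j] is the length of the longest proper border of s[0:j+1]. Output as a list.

[0, 0, 1, 1, 0, 0, 1, 2, 0, 1, 2, 0, 0, 0, 1, 2, 0, 0, 0, 0, 1, 1, 2, 3, 2, 0, 0]

π[0] = 0
j=1 s[j]='c': π[1]=0 (border '')
j=2 s[j]='a': π[2]=1 (border 'a')
j=3 s[j]='a': k: 1→0; π[3]=1 (border 'a')
j=4 s[j]='b': k: 1→0; π[4]=0 (border '')
j=5 s[j]='c': π[5]=0 (border '')
j=6 s[j]='a': π[6]=1 (border 'a')
j=7 s[j]='c': π[7]=2 (border 'ac')
j=8 s[j]='c': k: 2→0; π[8]=0 (border '')
j=9 s[j]='a': π[9]=1 (border 'a')
j=10 s[j]='c': π[10]=2 (border 'ac')
j=11 s[j]='c': k: 2→0; π[11]=0 (border '')
j=12 s[j]='c': π[12]=0 (border '')
j=13 s[j]='c': π[13]=0 (border '')
j=14 s[j]='a': π[14]=1 (border 'a')
j=15 s[j]='c': π[15]=2 (border 'ac')
j=16 s[j]='b': k: 2→0; π[16]=0 (border '')
j=17 s[j]='b': π[17]=0 (border '')
j=18 s[j]='c': π[18]=0 (border '')
j=19 s[j]='b': π[19]=0 (border '')
j=20 s[j]='a': π[20]=1 (border 'a')
j=21 s[j]='a': k: 1→0; π[21]=1 (border 'a')
j=22 s[j]='c': π[22]=2 (border 'ac')
j=23 s[j]='a': π[23]=3 (border 'aca')
j=24 s[j]='c': k: 3→1; π[24]=2 (border 'ac')
j=25 s[j]='b': k: 2→0; π[25]=0 (border '')
j=26 s[j]='c': π[26]=0 (border '')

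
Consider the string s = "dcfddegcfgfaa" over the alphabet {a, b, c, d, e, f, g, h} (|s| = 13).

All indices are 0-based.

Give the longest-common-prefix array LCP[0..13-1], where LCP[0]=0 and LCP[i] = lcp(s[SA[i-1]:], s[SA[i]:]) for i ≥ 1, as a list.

rank | idx | suffix
   0 |  12 | a
   1 |  11 | aa
   2 |   1 | cfddegcfgfaa
   3 |   7 | cfgfaa
   4 |   0 | dcfddegcfgfaa
   5 |   3 | ddegcfgfaa
   6 |   4 | degcfgfaa
   7 |   5 | egcfgfaa
   8 |  10 | faa
   9 |   2 | fddegcfgfaa
  10 |   8 | fgfaa
  11 |   6 | gcfgfaa
  12 |   9 | gfaa

SA = [12, 11, 1, 7, 0, 3, 4, 5, 10, 2, 8, 6, 9]
i: (SA[i-1],SA[i]) lcp shared
  1: (12,11) 1 'a'
  2: (11,1) 0 ''
  3: (1,7) 2 'cf'
  4: (7,0) 0 ''
  5: (0,3) 1 'd'
  6: (3,4) 1 'd'
  7: (4,5) 0 ''
  8: (5,10) 0 ''
  9: (10,2) 1 'f'
  10: (2,8) 1 'f'
  11: (8,6) 0 ''
  12: (6,9) 1 'g'

[0, 1, 0, 2, 0, 1, 1, 0, 0, 1, 1, 0, 1]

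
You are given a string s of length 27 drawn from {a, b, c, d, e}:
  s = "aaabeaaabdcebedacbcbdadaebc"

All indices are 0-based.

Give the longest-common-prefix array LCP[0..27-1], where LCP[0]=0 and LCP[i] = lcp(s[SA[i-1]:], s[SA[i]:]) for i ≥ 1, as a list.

[0, 4, 2, 3, 1, 2, 1, 1, 1, 0, 2, 1, 2, 1, 2, 0, 1, 2, 1, 0, 2, 2, 1, 0, 1, 2, 1]

rank→(start, suffix):
  0 → (5, 'aaabdcebedacbcbdadaebc')
  1 → (0, 'aaabeaaabdcebedacbcbdadaebc')
  2 → (6, 'aabdcebedacbcbdadaebc')
  3 → (1, 'aabeaaabdcebedacbcbdadaebc')
  4 → (7, 'abdcebedacbcbdadaebc')
  5 → (2, 'abeaaabdcebedacbcbdadaebc')
  6 → (15, 'acbcbdadaebc')
  7 → (21, 'adaebc')
  8 → (23, 'aebc')
  9 → (25, 'bc')
  10 → (17, 'bcbdadaebc')
  11 → (19, 'bdadaebc')
  12 → (8, 'bdcebedacbcbdadaebc')
  13 → (3, 'beaaabdcebedacbcbdadaebc')
  14 → (12, 'bedacbcbdadaebc')
  15 → (26, 'c')
  16 → (16, 'cbcbdadaebc')
  17 → (18, 'cbdadaebc')
  18 → (10, 'cebedacbcbdadaebc')
  19 → (14, 'dacbcbdadaebc')
  20 → (20, 'dadaebc')
  21 → (22, 'daebc')
  22 → (9, 'dcebedacbcbdadaebc')
  23 → (4, 'eaaabdcebedacbcbdadaebc')
  24 → (24, 'ebc')
  25 → (11, 'ebedacbcbdadaebc')
  26 → (13, 'edacbcbdadaebc')

SA = [5, 0, 6, 1, 7, 2, 15, 21, 23, 25, 17, 19, 8, 3, 12, 26, 16, 18, 10, 14, 20, 22, 9, 4, 24, 11, 13]
rank  pair      lcp
   1  s[5:],s[0:]  4  'aaab'
   2  s[0:],s[6:]  2  'aa'
   3  s[6:],s[1:]  3  'aab'
   4  s[1:],s[7:]  1  'a'
   5  s[7:],s[2:]  2  'ab'
   6  s[2:],s[15:]  1  'a'
   7  s[15:],s[21:]  1  'a'
   8  s[21:],s[23:]  1  'a'
   9  s[23:],s[25:]  0  ''
  10  s[25:],s[17:]  2  'bc'
  11  s[17:],s[19:]  1  'b'
  12  s[19:],s[8:]  2  'bd'
  13  s[8:],s[3:]  1  'b'
  14  s[3:],s[12:]  2  'be'
  15  s[12:],s[26:]  0  ''
  16  s[26:],s[16:]  1  'c'
  17  s[16:],s[18:]  2  'cb'
  18  s[18:],s[10:]  1  'c'
  19  s[10:],s[14:]  0  ''
  20  s[14:],s[20:]  2  'da'
  21  s[20:],s[22:]  2  'da'
  22  s[22:],s[9:]  1  'd'
  23  s[9:],s[4:]  0  ''
  24  s[4:],s[24:]  1  'e'
  25  s[24:],s[11:]  2  'eb'
  26  s[11:],s[13:]  1  'e'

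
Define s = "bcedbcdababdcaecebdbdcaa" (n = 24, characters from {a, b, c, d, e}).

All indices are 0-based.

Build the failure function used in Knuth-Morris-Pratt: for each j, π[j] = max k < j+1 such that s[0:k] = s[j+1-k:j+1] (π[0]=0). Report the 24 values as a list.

π[0] = 0
j=1 s[j]='c': π[1]=0 (border '')
j=2 s[j]='e': π[2]=0 (border '')
j=3 s[j]='d': π[3]=0 (border '')
j=4 s[j]='b': π[4]=1 (border 'b')
j=5 s[j]='c': π[5]=2 (border 'bc')
j=6 s[j]='d': k: 2→0; π[6]=0 (border '')
j=7 s[j]='a': π[7]=0 (border '')
j=8 s[j]='b': π[8]=1 (border 'b')
j=9 s[j]='a': k: 1→0; π[9]=0 (border '')
j=10 s[j]='b': π[10]=1 (border 'b')
j=11 s[j]='d': k: 1→0; π[11]=0 (border '')
j=12 s[j]='c': π[12]=0 (border '')
j=13 s[j]='a': π[13]=0 (border '')
j=14 s[j]='e': π[14]=0 (border '')
j=15 s[j]='c': π[15]=0 (border '')
j=16 s[j]='e': π[16]=0 (border '')
j=17 s[j]='b': π[17]=1 (border 'b')
j=18 s[j]='d': k: 1→0; π[18]=0 (border '')
j=19 s[j]='b': π[19]=1 (border 'b')
j=20 s[j]='d': k: 1→0; π[20]=0 (border '')
j=21 s[j]='c': π[21]=0 (border '')
j=22 s[j]='a': π[22]=0 (border '')
j=23 s[j]='a': π[23]=0 (border '')

[0, 0, 0, 0, 1, 2, 0, 0, 1, 0, 1, 0, 0, 0, 0, 0, 0, 1, 0, 1, 0, 0, 0, 0]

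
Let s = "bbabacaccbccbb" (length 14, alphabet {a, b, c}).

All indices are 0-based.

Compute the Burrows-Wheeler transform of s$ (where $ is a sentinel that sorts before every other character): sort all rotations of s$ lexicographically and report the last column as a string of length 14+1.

bbbcbbac$caccba

rank  rotation         last
    0  $bbabacaccbccbb  b
    1  abacaccbccbb$bb  b
    2  acaccbccbb$bbab  b
    3  accbccbb$bbabac  c
    4  b$bbabacaccbccb  b
    5  babacaccbccbb$b  b
    6  bacaccbccbb$bba  a
    7  bb$bbabacaccbcc  c
    8  bbabacaccbccbb$  $
    9  bccbb$bbabacacc  c
   10  caccbccbb$bbaba  a
   11  cbb$bbabacaccbc  c
   12  cbccbb$bbabacac  c
   13  ccbb$bbabacaccb  b
   14  ccbccbb$bbabaca  a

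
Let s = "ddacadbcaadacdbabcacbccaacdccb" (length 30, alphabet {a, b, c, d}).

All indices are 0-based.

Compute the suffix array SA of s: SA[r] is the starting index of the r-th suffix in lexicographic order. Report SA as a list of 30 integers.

[23, 8, 15, 2, 18, 11, 24, 9, 4, 29, 14, 6, 16, 20, 22, 7, 17, 3, 28, 19, 21, 27, 12, 25, 1, 10, 13, 5, 26, 0]

sorted suffixes:
  #0 SA[0]=23  'aacdccb'
  #1 SA[1]=8  'aadacdbabcacbccaacdccb'
  #2 SA[2]=15  'abcacbccaacdccb'
  #3 SA[3]=2  'acadbcaadacdbabcacbccaacdccb'
  #4 SA[4]=18  'acbccaacdccb'
  #5 SA[5]=11  'acdbabcacbccaacdccb'
  #6 SA[6]=24  'acdccb'
  #7 SA[7]=9  'adacdbabcacbccaacdccb'
  #8 SA[8]=4  'adbcaadacdbabcacbccaacdccb'
  #9 SA[9]=29  'b'
  #10 SA[10]=14  'babcacbccaacdccb'
  #11 SA[11]=6  'bcaadacdbabcacbccaacdccb'
  #12 SA[12]=16  'bcacbccaacdccb'
  #13 SA[13]=20  'bccaacdccb'
  #14 SA[14]=22  'caacdccb'
  #15 SA[15]=7  'caadacdbabcacbccaacdccb'
  #16 SA[16]=17  'cacbccaacdccb'
  #17 SA[17]=3  'cadbcaadacdbabcacbccaacdccb'
  #18 SA[18]=28  'cb'
  #19 SA[19]=19  'cbccaacdccb'
  #20 SA[20]=21  'ccaacdccb'
  #21 SA[21]=27  'ccb'
  #22 SA[22]=12  'cdbabcacbccaacdccb'
  #23 SA[23]=25  'cdccb'
  #24 SA[24]=1  'dacadbcaadacdbabcacbccaacdccb'
  #25 SA[25]=10  'dacdbabcacbccaacdccb'
  #26 SA[26]=13  'dbabcacbccaacdccb'
  #27 SA[27]=5  'dbcaadacdbabcacbccaacdccb'
  #28 SA[28]=26  'dccb'
  #29 SA[29]=0  'ddacadbcaadacdbabcacbccaacdccb'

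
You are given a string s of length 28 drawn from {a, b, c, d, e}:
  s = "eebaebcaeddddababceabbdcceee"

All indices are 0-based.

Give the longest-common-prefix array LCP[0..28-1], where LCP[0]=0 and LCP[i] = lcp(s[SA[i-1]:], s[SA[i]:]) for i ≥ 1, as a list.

[0, 2, 2, 1, 2, 0, 2, 1, 1, 2, 1, 0, 1, 1, 2, 0, 1, 1, 2, 3, 0, 1, 1, 2, 1, 1, 2, 2]

rank→(start, suffix):
  0 → (13, 'ababceabbdcceee')
  1 → (19, 'abbdcceee')
  2 → (15, 'abceabbdcceee')
  3 → (3, 'aebcaeddddababceabbdcceee')
  4 → (7, 'aeddddababceabbdcceee')
  5 → (14, 'babceabbdcceee')
  6 → (2, 'baebcaeddddababceabbdcceee')
  7 → (20, 'bbdcceee')
  8 → (5, 'bcaeddddababceabbdcceee')
  9 → (16, 'bceabbdcceee')
  10 → (21, 'bdcceee')
  11 → (6, 'caeddddababceabbdcceee')
  12 → (23, 'cceee')
  13 → (17, 'ceabbdcceee')
  14 → (24, 'ceee')
  15 → (12, 'dababceabbdcceee')
  16 → (22, 'dcceee')
  17 → (11, 'ddababceabbdcceee')
  18 → (10, 'dddababceabbdcceee')
  19 → (9, 'ddddababceabbdcceee')
  20 → (27, 'e')
  21 → (18, 'eabbdcceee')
  22 → (1, 'ebaebcaeddddababceabbdcceee')
  23 → (4, 'ebcaeddddababceabbdcceee')
  24 → (8, 'eddddababceabbdcceee')
  25 → (26, 'ee')
  26 → (0, 'eebaebcaeddddababceabbdcceee')
  27 → (25, 'eee')

SA = [13, 19, 15, 3, 7, 14, 2, 20, 5, 16, 21, 6, 23, 17, 24, 12, 22, 11, 10, 9, 27, 18, 1, 4, 8, 26, 0, 25]
rank  pair      lcp
   1  s[13:],s[19:]  2  'ab'
   2  s[19:],s[15:]  2  'ab'
   3  s[15:],s[3:]  1  'a'
   4  s[3:],s[7:]  2  'ae'
   5  s[7:],s[14:]  0  ''
   6  s[14:],s[2:]  2  'ba'
   7  s[2:],s[20:]  1  'b'
   8  s[20:],s[5:]  1  'b'
   9  s[5:],s[16:]  2  'bc'
  10  s[16:],s[21:]  1  'b'
  11  s[21:],s[6:]  0  ''
  12  s[6:],s[23:]  1  'c'
  13  s[23:],s[17:]  1  'c'
  14  s[17:],s[24:]  2  'ce'
  15  s[24:],s[12:]  0  ''
  16  s[12:],s[22:]  1  'd'
  17  s[22:],s[11:]  1  'd'
  18  s[11:],s[10:]  2  'dd'
  19  s[10:],s[9:]  3  'ddd'
  20  s[9:],s[27:]  0  ''
  21  s[27:],s[18:]  1  'e'
  22  s[18:],s[1:]  1  'e'
  23  s[1:],s[4:]  2  'eb'
  24  s[4:],s[8:]  1  'e'
  25  s[8:],s[26:]  1  'e'
  26  s[26:],s[0:]  2  'ee'
  27  s[0:],s[25:]  2  'ee'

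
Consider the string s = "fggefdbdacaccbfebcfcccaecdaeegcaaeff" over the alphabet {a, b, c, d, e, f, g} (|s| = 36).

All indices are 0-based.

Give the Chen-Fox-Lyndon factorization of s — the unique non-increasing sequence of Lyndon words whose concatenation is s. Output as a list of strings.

["fgg", "ef", "d", "bd", "acaccbfebcfcccaecdaeegc", "aaeff"]

emit factor 1: 'fgg' (i=0, period=3)
emit factor 2: 'ef' (i=3, period=2)
emit factor 3: 'd' (i=5, period=1)
emit factor 4: 'bd' (i=6, period=2)
emit factor 5: 'acaccbfebcfcccaecdaeegc' (i=8, period=23)
emit factor 6: 'aaeff' (i=31, period=5)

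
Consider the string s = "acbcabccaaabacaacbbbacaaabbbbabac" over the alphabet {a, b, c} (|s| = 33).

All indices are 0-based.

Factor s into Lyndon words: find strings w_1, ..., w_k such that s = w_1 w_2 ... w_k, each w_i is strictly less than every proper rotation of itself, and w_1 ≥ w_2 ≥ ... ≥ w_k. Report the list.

emit factor 1: 'acbc' (i=0, period=4)
emit factor 2: 'abcc' (i=4, period=4)
emit factor 3: 'aaabacaacbbbacaaabbbbabac' (i=8, period=25)

["acbc", "abcc", "aaabacaacbbbacaaabbbbabac"]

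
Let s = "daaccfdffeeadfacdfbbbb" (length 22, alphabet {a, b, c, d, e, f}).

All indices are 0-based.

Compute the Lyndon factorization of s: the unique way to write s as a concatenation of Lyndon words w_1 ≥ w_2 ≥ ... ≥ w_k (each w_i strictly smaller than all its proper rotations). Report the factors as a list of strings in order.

emit factor 1: 'd' (i=0, period=1)
emit factor 2: 'aaccfdffeeadfacdfbbbb' (i=1, period=21)

["d", "aaccfdffeeadfacdfbbbb"]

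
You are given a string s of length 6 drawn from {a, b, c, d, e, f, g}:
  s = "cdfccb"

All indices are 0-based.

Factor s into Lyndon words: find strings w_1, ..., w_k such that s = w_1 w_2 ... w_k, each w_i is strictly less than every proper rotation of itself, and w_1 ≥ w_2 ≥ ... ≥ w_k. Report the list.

["cdf", "c", "c", "b"]

emit factor 1: 'cdf' (i=0, period=3)
emit factor 2: 'c' (i=3, period=1)
emit factor 3: 'c' (i=4, period=1)
emit factor 4: 'b' (i=5, period=1)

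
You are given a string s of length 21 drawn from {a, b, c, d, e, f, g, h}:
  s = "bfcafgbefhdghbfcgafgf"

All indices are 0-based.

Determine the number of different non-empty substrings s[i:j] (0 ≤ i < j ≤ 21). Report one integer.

212

rank→(start, suffix):
  0 → (3, 'afgbefhdghbfcgafgf')
  1 → (17, 'afgf')
  2 → (6, 'befhdghbfcgafgf')
  3 → (0, 'bfcafgbefhdghbfcgafgf')
  4 → (13, 'bfcgafgf')
  5 → (2, 'cafgbefhdghbfcgafgf')
  6 → (15, 'cgafgf')
  7 → (10, 'dghbfcgafgf')
  8 → (7, 'efhdghbfcgafgf')
  9 → (20, 'f')
  10 → (1, 'fcafgbefhdghbfcgafgf')
  11 → (14, 'fcgafgf')
  12 → (4, 'fgbefhdghbfcgafgf')
  13 → (18, 'fgf')
  14 → (8, 'fhdghbfcgafgf')
  15 → (16, 'gafgf')
  16 → (5, 'gbefhdghbfcgafgf')
  17 → (19, 'gf')
  18 → (11, 'ghbfcgafgf')
  19 → (12, 'hbfcgafgf')
  20 → (9, 'hdghbfcgafgf')

SA = [3, 17, 6, 0, 13, 2, 15, 10, 7, 20, 1, 14, 4, 18, 8, 16, 5, 19, 11, 12, 9]
i: (SA[i-1],SA[i]) lcp shared
  1: (3,17) 3 'afg'
  2: (17,6) 0 ''
  3: (6,0) 1 'b'
  4: (0,13) 3 'bfc'
  5: (13,2) 0 ''
  6: (2,15) 1 'c'
  7: (15,10) 0 ''
  8: (10,7) 0 ''
  9: (7,20) 0 ''
  10: (20,1) 1 'f'
  11: (1,14) 2 'fc'
  12: (14,4) 1 'f'
  13: (4,18) 2 'fg'
  14: (18,8) 1 'f'
  15: (8,16) 0 ''
  16: (16,5) 1 'g'
  17: (5,19) 1 'g'
  18: (19,11) 1 'g'
  19: (11,12) 0 ''
  20: (12,9) 1 'h'

n(n+1)/2 = 21·22/2 = 231
Σ LCP = 0 + 3 + 0 + 1 + 3 + 0 + 1 + 0 + 0 + 0 + 1 + 2 + 1 + 2 + 1 + 0 + 1 + 1 + 1 + 0 + 1 = 19
distinct = 231 − 19 = 212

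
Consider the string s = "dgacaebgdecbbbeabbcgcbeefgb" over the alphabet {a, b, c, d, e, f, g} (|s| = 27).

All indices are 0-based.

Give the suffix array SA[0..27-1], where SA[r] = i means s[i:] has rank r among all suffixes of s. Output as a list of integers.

[15, 2, 4, 26, 11, 16, 12, 17, 13, 21, 6, 3, 10, 20, 18, 8, 0, 14, 5, 9, 22, 23, 24, 1, 25, 19, 7]

sorted suffixes:
  #0 SA[0]=15  'abbcgcbeefgb'
  #1 SA[1]=2  'acaebgdecbbbeabbcgcbeefgb'
  #2 SA[2]=4  'aebgdecbbbeabbcgcbeefgb'
  #3 SA[3]=26  'b'
  #4 SA[4]=11  'bbbeabbcgcbeefgb'
  #5 SA[5]=16  'bbcgcbeefgb'
  #6 SA[6]=12  'bbeabbcgcbeefgb'
  #7 SA[7]=17  'bcgcbeefgb'
  #8 SA[8]=13  'beabbcgcbeefgb'
  #9 SA[9]=21  'beefgb'
  #10 SA[10]=6  'bgdecbbbeabbcgcbeefgb'
  #11 SA[11]=3  'caebgdecbbbeabbcgcbeefgb'
  #12 SA[12]=10  'cbbbeabbcgcbeefgb'
  #13 SA[13]=20  'cbeefgb'
  #14 SA[14]=18  'cgcbeefgb'
  #15 SA[15]=8  'decbbbeabbcgcbeefgb'
  #16 SA[16]=0  'dgacaebgdecbbbeabbcgcbeefgb'
  #17 SA[17]=14  'eabbcgcbeefgb'
  #18 SA[18]=5  'ebgdecbbbeabbcgcbeefgb'
  #19 SA[19]=9  'ecbbbeabbcgcbeefgb'
  #20 SA[20]=22  'eefgb'
  #21 SA[21]=23  'efgb'
  #22 SA[22]=24  'fgb'
  #23 SA[23]=1  'gacaebgdecbbbeabbcgcbeefgb'
  #24 SA[24]=25  'gb'
  #25 SA[25]=19  'gcbeefgb'
  #26 SA[26]=7  'gdecbbbeabbcgcbeefgb'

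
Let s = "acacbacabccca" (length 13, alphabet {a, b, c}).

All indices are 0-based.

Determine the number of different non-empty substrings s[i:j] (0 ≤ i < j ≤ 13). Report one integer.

75

sorted suffixes:
  #0 SA[0]=12  'a'
  #1 SA[1]=7  'abccca'
  #2 SA[2]=5  'acabccca'
  #3 SA[3]=0  'acacbacabccca'
  #4 SA[4]=2  'acbacabccca'
  #5 SA[5]=4  'bacabccca'
  #6 SA[6]=8  'bccca'
  #7 SA[7]=11  'ca'
  #8 SA[8]=6  'cabccca'
  #9 SA[9]=1  'cacbacabccca'
  #10 SA[10]=3  'cbacabccca'
  #11 SA[11]=10  'cca'
  #12 SA[12]=9  'ccca'

SA = [12, 7, 5, 0, 2, 4, 8, 11, 6, 1, 3, 10, 9]
rank  pair      lcp
   1  s[12:],s[7:]  1  'a'
   2  s[7:],s[5:]  1  'a'
   3  s[5:],s[0:]  3  'aca'
   4  s[0:],s[2:]  2  'ac'
   5  s[2:],s[4:]  0  ''
   6  s[4:],s[8:]  1  'b'
   7  s[8:],s[11:]  0  ''
   8  s[11:],s[6:]  2  'ca'
   9  s[6:],s[1:]  2  'ca'
  10  s[1:],s[3:]  1  'c'
  11  s[3:],s[10:]  1  'c'
  12  s[10:],s[9:]  2  'cc'

n(n+1)/2 = 13·14/2 = 91
Σ LCP = 0 + 1 + 1 + 3 + 2 + 0 + 1 + 0 + 2 + 2 + 1 + 1 + 2 = 16
distinct = 91 − 16 = 75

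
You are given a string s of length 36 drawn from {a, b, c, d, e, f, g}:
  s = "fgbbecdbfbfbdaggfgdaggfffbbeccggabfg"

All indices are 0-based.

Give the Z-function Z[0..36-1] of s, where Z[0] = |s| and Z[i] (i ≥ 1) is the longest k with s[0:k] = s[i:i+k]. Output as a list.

[36, 0, 0, 0, 0, 0, 0, 0, 1, 0, 1, 0, 0, 0, 0, 0, 2, 0, 0, 0, 0, 0, 1, 1, 1, 0, 0, 0, 0, 0, 0, 0, 0, 0, 2, 0]

Z[0]=36
i=1: outside box; Z[1]=0
i=2: outside box; Z[2]=0
i=3: outside box; Z[3]=0
i=4: outside box; Z[4]=0
i=5: outside box; Z[5]=0
i=6: outside box; Z[6]=0
i=7: outside box; Z[7]=0
i=8: outside box; Z[8]=1 grow→box=[8,9)
i=9: outside box; Z[9]=0
i=10: outside box; Z[10]=1 grow→box=[10,11)
i=11: outside box; Z[11]=0
i=12: outside box; Z[12]=0
i=13: outside box; Z[13]=0
i=14: outside box; Z[14]=0
i=15: outside box; Z[15]=0
i=16: outside box; Z[16]=2 grow→box=[16,18)
i=17: min(r-i=1, Z[1]=0)=0; Z[17]=0
i=18: outside box; Z[18]=0
i=19: outside box; Z[19]=0
i=20: outside box; Z[20]=0
i=21: outside box; Z[21]=0
i=22: outside box; Z[22]=1 grow→box=[22,23)
i=23: outside box; Z[23]=1 grow→box=[23,24)
i=24: outside box; Z[24]=1 grow→box=[24,25)
i=25: outside box; Z[25]=0
i=26: outside box; Z[26]=0
i=27: outside box; Z[27]=0
i=28: outside box; Z[28]=0
i=29: outside box; Z[29]=0
i=30: outside box; Z[30]=0
i=31: outside box; Z[31]=0
i=32: outside box; Z[32]=0
i=33: outside box; Z[33]=0
i=34: outside box; Z[34]=2 grow→box=[34,36)
i=35: min(r-i=1, Z[1]=0)=0; Z[35]=0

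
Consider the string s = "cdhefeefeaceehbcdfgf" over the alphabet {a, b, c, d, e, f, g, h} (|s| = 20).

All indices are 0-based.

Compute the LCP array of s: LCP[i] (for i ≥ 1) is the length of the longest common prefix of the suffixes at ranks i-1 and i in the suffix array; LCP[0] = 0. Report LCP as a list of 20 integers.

[0, 0, 0, 2, 1, 0, 1, 0, 1, 2, 1, 3, 1, 0, 1, 2, 1, 0, 0, 1]

rank→(start, suffix):
  0 → (9, 'aceehbcdfgf')
  1 → (14, 'bcdfgf')
  2 → (15, 'cdfgf')
  3 → (0, 'cdhefeefeaceehbcdfgf')
  4 → (10, 'ceehbcdfgf')
  5 → (16, 'dfgf')
  6 → (1, 'dhefeefeaceehbcdfgf')
  7 → (8, 'eaceehbcdfgf')
  8 → (5, 'eefeaceehbcdfgf')
  9 → (11, 'eehbcdfgf')
  10 → (6, 'efeaceehbcdfgf')
  11 → (3, 'efeefeaceehbcdfgf')
  12 → (12, 'ehbcdfgf')
  13 → (19, 'f')
  14 → (7, 'feaceehbcdfgf')
  15 → (4, 'feefeaceehbcdfgf')
  16 → (17, 'fgf')
  17 → (18, 'gf')
  18 → (13, 'hbcdfgf')
  19 → (2, 'hefeefeaceehbcdfgf')

SA = [9, 14, 15, 0, 10, 16, 1, 8, 5, 11, 6, 3, 12, 19, 7, 4, 17, 18, 13, 2]
[i] adj suffixes → lcp
  [1] 9/14 → 0 ('')
  [2] 14/15 → 0 ('')
  [3] 15/0 → 2 ('cd')
  [4] 0/10 → 1 ('c')
  [5] 10/16 → 0 ('')
  [6] 16/1 → 1 ('d')
  [7] 1/8 → 0 ('')
  [8] 8/5 → 1 ('e')
  [9] 5/11 → 2 ('ee')
  [10] 11/6 → 1 ('e')
  [11] 6/3 → 3 ('efe')
  [12] 3/12 → 1 ('e')
  [13] 12/19 → 0 ('')
  [14] 19/7 → 1 ('f')
  [15] 7/4 → 2 ('fe')
  [16] 4/17 → 1 ('f')
  [17] 17/18 → 0 ('')
  [18] 18/13 → 0 ('')
  [19] 13/2 → 1 ('h')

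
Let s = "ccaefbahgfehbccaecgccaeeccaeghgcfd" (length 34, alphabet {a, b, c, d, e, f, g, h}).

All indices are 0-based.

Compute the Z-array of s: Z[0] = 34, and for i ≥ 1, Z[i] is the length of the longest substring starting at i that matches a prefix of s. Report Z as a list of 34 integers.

Z[0]=34
i=1: outside box; Z[1]=1 extend→box=[1,2)
i=2: outside box; Z[2]=0
i=3: outside box; Z[3]=0
i=4: outside box; Z[4]=0
i=5: outside box; Z[5]=0
i=6: outside box; Z[6]=0
i=7: outside box; Z[7]=0
i=8: outside box; Z[8]=0
i=9: outside box; Z[9]=0
i=10: outside box; Z[10]=0
i=11: outside box; Z[11]=0
i=12: outside box; Z[12]=0
i=13: outside box; Z[13]=4 extend→box=[13,17)
i=14: min(r-i=3, Z[1]=1)=1; Z[14]=1
i=15: min(r-i=2, Z[2]=0)=0; Z[15]=0
i=16: min(r-i=1, Z[3]=0)=0; Z[16]=0
i=17: outside box; Z[17]=1 extend→box=[17,18)
i=18: outside box; Z[18]=0
i=19: outside box; Z[19]=4 extend→box=[19,23)
i=20: min(r-i=3, Z[1]=1)=1; Z[20]=1
i=21: min(r-i=2, Z[2]=0)=0; Z[21]=0
i=22: min(r-i=1, Z[3]=0)=0; Z[22]=0
i=23: outside box; Z[23]=0
i=24: outside box; Z[24]=4 extend→box=[24,28)
i=25: min(r-i=3, Z[1]=1)=1; Z[25]=1
i=26: min(r-i=2, Z[2]=0)=0; Z[26]=0
i=27: min(r-i=1, Z[3]=0)=0; Z[27]=0
i=28: outside box; Z[28]=0
i=29: outside box; Z[29]=0
i=30: outside box; Z[30]=0
i=31: outside box; Z[31]=1 extend→box=[31,32)
i=32: outside box; Z[32]=0
i=33: outside box; Z[33]=0

[34, 1, 0, 0, 0, 0, 0, 0, 0, 0, 0, 0, 0, 4, 1, 0, 0, 1, 0, 4, 1, 0, 0, 0, 4, 1, 0, 0, 0, 0, 0, 1, 0, 0]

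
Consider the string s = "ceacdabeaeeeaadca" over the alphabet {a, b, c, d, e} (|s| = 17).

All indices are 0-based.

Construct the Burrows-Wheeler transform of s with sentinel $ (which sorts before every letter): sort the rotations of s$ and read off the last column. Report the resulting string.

rank  rotation            last
    0  $ceacdabeaeeeaadca  a
    1  a$ceacdabeaeeeaadc  c
    2  aadca$ceacdabeaeee  e
    3  abeaeeeaadca$ceacd  d
    4  acdabeaeeeaadca$ce  e
    5  adca$ceacdabeaeeea  a
    6  aeeeaadca$ceacdabe  e
    7  beaeeeaadca$ceacda  a
    8  ca$ceacdabeaeeeaad  d
    9  cdabeaeeeaadca$cea  a
   10  ceacdabeaeeeaadca$  $
   11  dabeaeeeaadca$ceac  c
   12  dca$ceacdabeaeeeaa  a
   13  eaadca$ceacdabeaee  e
   14  eacdabeaeeeaadca$c  c
   15  eaeeeaadca$ceacdab  b
   16  eeaadca$ceacdabeae  e
   17  eeeaadca$ceacdabea  a

acedeaeada$caecbea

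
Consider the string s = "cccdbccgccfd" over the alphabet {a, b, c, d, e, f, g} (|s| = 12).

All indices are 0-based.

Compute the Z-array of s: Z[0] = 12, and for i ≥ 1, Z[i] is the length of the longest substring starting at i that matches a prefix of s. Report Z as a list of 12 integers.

Z[0]=12
i=1: outside box; Z[1]=2 extend→box=[1,3)
i=2: min(r-i=1, Z[1]=2)=1; Z[2]=1
i=3: outside box; Z[3]=0
i=4: outside box; Z[4]=0
i=5: outside box; Z[5]=2 extend→box=[5,7)
i=6: min(r-i=1, Z[1]=2)=1; Z[6]=1
i=7: outside box; Z[7]=0
i=8: outside box; Z[8]=2 extend→box=[8,10)
i=9: min(r-i=1, Z[1]=2)=1; Z[9]=1
i=10: outside box; Z[10]=0
i=11: outside box; Z[11]=0

[12, 2, 1, 0, 0, 2, 1, 0, 2, 1, 0, 0]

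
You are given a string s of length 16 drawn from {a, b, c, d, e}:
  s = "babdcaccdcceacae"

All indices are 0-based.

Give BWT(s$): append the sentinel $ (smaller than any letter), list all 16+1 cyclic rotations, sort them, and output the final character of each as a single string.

ebecc$adaadccbcac

rank  rotation           last
    0  $babdcaccdcceacae  e
    1  abdcaccdcceacae$b  b
    2  acae$babdcaccdcce  e
    3  accdcceacae$babdc  c
    4  ae$babdcaccdcceac  c
    5  babdcaccdcceacae$  $
    6  bdcaccdcceacae$ba  a
    7  caccdcceacae$babd  d
    8  cae$babdcaccdccea  a
    9  ccdcceacae$babdca  a
   10  cceacae$babdcaccd  d
   11  cdcceacae$babdcac  c
   12  ceacae$babdcaccdc  c
   13  dcaccdcceacae$bab  b
   14  dcceacae$babdcacc  c
   15  e$babdcaccdcceaca  a
   16  eacae$babdcaccdcc  c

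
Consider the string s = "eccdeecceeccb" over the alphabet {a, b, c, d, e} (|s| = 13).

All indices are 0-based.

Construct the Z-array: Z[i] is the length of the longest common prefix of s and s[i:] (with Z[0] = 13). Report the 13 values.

Z[0]=13
i=1: outside box; Z[1]=0
i=2: outside box; Z[2]=0
i=3: outside box; Z[3]=0
i=4: outside box; Z[4]=1 extend→box=[4,5)
i=5: outside box; Z[5]=3 extend→box=[5,8)
i=6: min(r-i=2, Z[1]=0)=0; Z[6]=0
i=7: min(r-i=1, Z[2]=0)=0; Z[7]=0
i=8: outside box; Z[8]=1 extend→box=[8,9)
i=9: outside box; Z[9]=3 extend→box=[9,12)
i=10: min(r-i=2, Z[1]=0)=0; Z[10]=0
i=11: min(r-i=1, Z[2]=0)=0; Z[11]=0
i=12: outside box; Z[12]=0

[13, 0, 0, 0, 1, 3, 0, 0, 1, 3, 0, 0, 0]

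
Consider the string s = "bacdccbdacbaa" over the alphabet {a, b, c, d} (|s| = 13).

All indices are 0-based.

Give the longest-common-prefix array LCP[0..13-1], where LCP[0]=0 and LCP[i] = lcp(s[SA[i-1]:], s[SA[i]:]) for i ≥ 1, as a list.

rank | idx | suffix
   0 |  12 | a
   1 |  11 | aa
   2 |   8 | acbaa
   3 |   1 | acdccbdacbaa
   4 |  10 | baa
   5 |   0 | bacdccbdacbaa
   6 |   6 | bdacbaa
   7 |   9 | cbaa
   8 |   5 | cbdacbaa
   9 |   4 | ccbdacbaa
  10 |   2 | cdccbdacbaa
  11 |   7 | dacbaa
  12 |   3 | dccbdacbaa

SA = [12, 11, 8, 1, 10, 0, 6, 9, 5, 4, 2, 7, 3]
i: (SA[i-1],SA[i]) lcp shared
  1: (12,11) 1 'a'
  2: (11,8) 1 'a'
  3: (8,1) 2 'ac'
  4: (1,10) 0 ''
  5: (10,0) 2 'ba'
  6: (0,6) 1 'b'
  7: (6,9) 0 ''
  8: (9,5) 2 'cb'
  9: (5,4) 1 'c'
  10: (4,2) 1 'c'
  11: (2,7) 0 ''
  12: (7,3) 1 'd'

[0, 1, 1, 2, 0, 2, 1, 0, 2, 1, 1, 0, 1]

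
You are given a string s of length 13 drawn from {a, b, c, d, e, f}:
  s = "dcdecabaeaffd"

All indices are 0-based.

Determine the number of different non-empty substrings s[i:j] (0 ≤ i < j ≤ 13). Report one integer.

84

rank→(start, suffix):
  0 → (5, 'abaeaffd')
  1 → (7, 'aeaffd')
  2 → (9, 'affd')
  3 → (6, 'baeaffd')
  4 → (4, 'cabaeaffd')
  5 → (1, 'cdecabaeaffd')
  6 → (12, 'd')
  7 → (0, 'dcdecabaeaffd')
  8 → (2, 'decabaeaffd')
  9 → (8, 'eaffd')
  10 → (3, 'ecabaeaffd')
  11 → (11, 'fd')
  12 → (10, 'ffd')

SA = [5, 7, 9, 6, 4, 1, 12, 0, 2, 8, 3, 11, 10]
rank  pair      lcp
   1  s[5:],s[7:]  1  'a'
   2  s[7:],s[9:]  1  'a'
   3  s[9:],s[6:]  0  ''
   4  s[6:],s[4:]  0  ''
   5  s[4:],s[1:]  1  'c'
   6  s[1:],s[12:]  0  ''
   7  s[12:],s[0:]  1  'd'
   8  s[0:],s[2:]  1  'd'
   9  s[2:],s[8:]  0  ''
  10  s[8:],s[3:]  1  'e'
  11  s[3:],s[11:]  0  ''
  12  s[11:],s[10:]  1  'f'

n(n+1)/2 = 13·14/2 = 91
Σ LCP = 0 + 1 + 1 + 0 + 0 + 1 + 0 + 1 + 1 + 0 + 1 + 0 + 1 = 7
distinct = 91 − 7 = 84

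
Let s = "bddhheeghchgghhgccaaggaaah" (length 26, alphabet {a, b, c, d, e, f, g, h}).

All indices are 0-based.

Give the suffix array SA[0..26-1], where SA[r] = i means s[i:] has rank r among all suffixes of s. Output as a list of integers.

[22, 18, 23, 19, 24, 0, 17, 16, 9, 1, 2, 5, 6, 21, 15, 20, 11, 7, 12, 25, 8, 4, 14, 10, 3, 13]

sorted suffixes:
  #0 SA[0]=22  'aaah'
  #1 SA[1]=18  'aaggaaah'
  #2 SA[2]=23  'aah'
  #3 SA[3]=19  'aggaaah'
  #4 SA[4]=24  'ah'
  #5 SA[5]=0  'bddhheeghchgghhgccaaggaaah'
  #6 SA[6]=17  'caaggaaah'
  #7 SA[7]=16  'ccaaggaaah'
  #8 SA[8]=9  'chgghhgccaaggaaah'
  #9 SA[9]=1  'ddhheeghchgghhgccaaggaaah'
  #10 SA[10]=2  'dhheeghchgghhgccaaggaaah'
  #11 SA[11]=5  'eeghchgghhgccaaggaaah'
  #12 SA[12]=6  'eghchgghhgccaaggaaah'
  #13 SA[13]=21  'gaaah'
  #14 SA[14]=15  'gccaaggaaah'
  #15 SA[15]=20  'ggaaah'
  #16 SA[16]=11  'gghhgccaaggaaah'
  #17 SA[17]=7  'ghchgghhgccaaggaaah'
  #18 SA[18]=12  'ghhgccaaggaaah'
  #19 SA[19]=25  'h'
  #20 SA[20]=8  'hchgghhgccaaggaaah'
  #21 SA[21]=4  'heeghchgghhgccaaggaaah'
  #22 SA[22]=14  'hgccaaggaaah'
  #23 SA[23]=10  'hgghhgccaaggaaah'
  #24 SA[24]=3  'hheeghchgghhgccaaggaaah'
  #25 SA[25]=13  'hhgccaaggaaah'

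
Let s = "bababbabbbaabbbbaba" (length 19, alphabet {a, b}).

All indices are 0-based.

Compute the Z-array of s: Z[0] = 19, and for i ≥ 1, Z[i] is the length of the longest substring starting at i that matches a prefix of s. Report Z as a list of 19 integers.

[19, 0, 3, 0, 1, 3, 0, 1, 1, 2, 0, 0, 1, 1, 1, 4, 0, 2, 0]

Z[0]=19
i=1: i≥r, start 0; Z[1]=0
i=2: i≥r, start 0; Z[2]=3 scan→box=[2,5)
i=3: min(r-i=2, Z[1]=0)=0; Z[3]=0
i=4: min(r-i=1, Z[2]=3)=1; Z[4]=1
i=5: i≥r, start 0; Z[5]=3 scan→box=[5,8)
i=6: min(r-i=2, Z[1]=0)=0; Z[6]=0
i=7: min(r-i=1, Z[2]=3)=1; Z[7]=1
i=8: i≥r, start 0; Z[8]=1 scan→box=[8,9)
i=9: i≥r, start 0; Z[9]=2 scan→box=[9,11)
i=10: min(r-i=1, Z[1]=0)=0; Z[10]=0
i=11: i≥r, start 0; Z[11]=0
i=12: i≥r, start 0; Z[12]=1 scan→box=[12,13)
i=13: i≥r, start 0; Z[13]=1 scan→box=[13,14)
i=14: i≥r, start 0; Z[14]=1 scan→box=[14,15)
i=15: i≥r, start 0; Z[15]=4 scan→box=[15,19)
i=16: min(r-i=3, Z[1]=0)=0; Z[16]=0
i=17: min(r-i=2, Z[2]=3)=2; Z[17]=2
i=18: min(r-i=1, Z[3]=0)=0; Z[18]=0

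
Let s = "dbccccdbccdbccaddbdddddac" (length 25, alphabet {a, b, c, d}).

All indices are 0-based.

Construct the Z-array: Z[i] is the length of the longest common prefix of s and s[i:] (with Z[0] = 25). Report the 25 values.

[25, 0, 0, 0, 0, 0, 4, 0, 0, 0, 4, 0, 0, 0, 0, 1, 2, 0, 1, 1, 1, 1, 1, 0, 0]

Z[0]=25
i=1: i≥r, start 0; Z[1]=0
i=2: i≥r, start 0; Z[2]=0
i=3: i≥r, start 0; Z[3]=0
i=4: i≥r, start 0; Z[4]=0
i=5: i≥r, start 0; Z[5]=0
i=6: i≥r, start 0; Z[6]=4 extend→box=[6,10)
i=7: min(r-i=3, Z[1]=0)=0; Z[7]=0
i=8: min(r-i=2, Z[2]=0)=0; Z[8]=0
i=9: min(r-i=1, Z[3]=0)=0; Z[9]=0
i=10: i≥r, start 0; Z[10]=4 extend→box=[10,14)
i=11: min(r-i=3, Z[1]=0)=0; Z[11]=0
i=12: min(r-i=2, Z[2]=0)=0; Z[12]=0
i=13: min(r-i=1, Z[3]=0)=0; Z[13]=0
i=14: i≥r, start 0; Z[14]=0
i=15: i≥r, start 0; Z[15]=1 extend→box=[15,16)
i=16: i≥r, start 0; Z[16]=2 extend→box=[16,18)
i=17: min(r-i=1, Z[1]=0)=0; Z[17]=0
i=18: i≥r, start 0; Z[18]=1 extend→box=[18,19)
i=19: i≥r, start 0; Z[19]=1 extend→box=[19,20)
i=20: i≥r, start 0; Z[20]=1 extend→box=[20,21)
i=21: i≥r, start 0; Z[21]=1 extend→box=[21,22)
i=22: i≥r, start 0; Z[22]=1 extend→box=[22,23)
i=23: i≥r, start 0; Z[23]=0
i=24: i≥r, start 0; Z[24]=0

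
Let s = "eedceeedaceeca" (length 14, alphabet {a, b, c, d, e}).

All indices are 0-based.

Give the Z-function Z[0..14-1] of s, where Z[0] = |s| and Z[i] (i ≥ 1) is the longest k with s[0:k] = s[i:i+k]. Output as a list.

[14, 1, 0, 0, 2, 3, 1, 0, 0, 0, 2, 1, 0, 0]

Z[0]=14
i=1: fresh scan; Z[1]=1 grow→box=[1,2)
i=2: fresh scan; Z[2]=0
i=3: fresh scan; Z[3]=0
i=4: fresh scan; Z[4]=2 grow→box=[4,6)
i=5: min(r-i=1, Z[1]=1)=1; Z[5]=3 grow→box=[5,8)
i=6: min(r-i=2, Z[1]=1)=1; Z[6]=1
i=7: min(r-i=1, Z[2]=0)=0; Z[7]=0
i=8: fresh scan; Z[8]=0
i=9: fresh scan; Z[9]=0
i=10: fresh scan; Z[10]=2 grow→box=[10,12)
i=11: min(r-i=1, Z[1]=1)=1; Z[11]=1
i=12: fresh scan; Z[12]=0
i=13: fresh scan; Z[13]=0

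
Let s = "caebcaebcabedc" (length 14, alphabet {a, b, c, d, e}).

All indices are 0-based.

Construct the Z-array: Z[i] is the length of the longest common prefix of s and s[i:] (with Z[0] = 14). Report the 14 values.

Z[0]=14
i=1: i≥r, start 0; Z[1]=0
i=2: i≥r, start 0; Z[2]=0
i=3: i≥r, start 0; Z[3]=0
i=4: i≥r, start 0; Z[4]=6 extend→box=[4,10)
i=5: min(r-i=5, Z[1]=0)=0; Z[5]=0
i=6: min(r-i=4, Z[2]=0)=0; Z[6]=0
i=7: min(r-i=3, Z[3]=0)=0; Z[7]=0
i=8: min(r-i=2, Z[4]=6)=2; Z[8]=2
i=9: min(r-i=1, Z[5]=0)=0; Z[9]=0
i=10: i≥r, start 0; Z[10]=0
i=11: i≥r, start 0; Z[11]=0
i=12: i≥r, start 0; Z[12]=0
i=13: i≥r, start 0; Z[13]=1 extend→box=[13,14)

[14, 0, 0, 0, 6, 0, 0, 0, 2, 0, 0, 0, 0, 1]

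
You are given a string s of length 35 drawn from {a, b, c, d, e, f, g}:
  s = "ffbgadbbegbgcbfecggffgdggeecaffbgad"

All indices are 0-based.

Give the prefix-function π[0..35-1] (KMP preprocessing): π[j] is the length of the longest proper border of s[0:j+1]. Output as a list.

π[0] = 0
j=1 s[j]='f': π[1]=1 (border 'f')
j=2 s[j]='b': k: 1→0; π[2]=0 (border '')
j=3 s[j]='g': π[3]=0 (border '')
j=4 s[j]='a': π[4]=0 (border '')
j=5 s[j]='d': π[5]=0 (border '')
j=6 s[j]='b': π[6]=0 (border '')
j=7 s[j]='b': π[7]=0 (border '')
j=8 s[j]='e': π[8]=0 (border '')
j=9 s[j]='g': π[9]=0 (border '')
j=10 s[j]='b': π[10]=0 (border '')
j=11 s[j]='g': π[11]=0 (border '')
j=12 s[j]='c': π[12]=0 (border '')
j=13 s[j]='b': π[13]=0 (border '')
j=14 s[j]='f': π[14]=1 (border 'f')
j=15 s[j]='e': k: 1→0; π[15]=0 (border '')
j=16 s[j]='c': π[16]=0 (border '')
j=17 s[j]='g': π[17]=0 (border '')
j=18 s[j]='g': π[18]=0 (border '')
j=19 s[j]='f': π[19]=1 (border 'f')
j=20 s[j]='f': π[20]=2 (border 'ff')
j=21 s[j]='g': k: 2→1→0; π[21]=0 (border '')
j=22 s[j]='d': π[22]=0 (border '')
j=23 s[j]='g': π[23]=0 (border '')
j=24 s[j]='g': π[24]=0 (border '')
j=25 s[j]='e': π[25]=0 (border '')
j=26 s[j]='e': π[26]=0 (border '')
j=27 s[j]='c': π[27]=0 (border '')
j=28 s[j]='a': π[28]=0 (border '')
j=29 s[j]='f': π[29]=1 (border 'f')
j=30 s[j]='f': π[30]=2 (border 'ff')
j=31 s[j]='b': π[31]=3 (border 'ffb')
j=32 s[j]='g': π[32]=4 (border 'ffbg')
j=33 s[j]='a': π[33]=5 (border 'ffbga')
j=34 s[j]='d': π[34]=6 (border 'ffbgad')

[0, 1, 0, 0, 0, 0, 0, 0, 0, 0, 0, 0, 0, 0, 1, 0, 0, 0, 0, 1, 2, 0, 0, 0, 0, 0, 0, 0, 0, 1, 2, 3, 4, 5, 6]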